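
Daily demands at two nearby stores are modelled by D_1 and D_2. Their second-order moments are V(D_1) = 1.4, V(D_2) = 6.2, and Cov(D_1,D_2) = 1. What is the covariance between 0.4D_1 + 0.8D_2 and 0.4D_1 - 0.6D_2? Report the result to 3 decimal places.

-2.672

Cov(0.4D_1 + 0.8D_2, 0.4D_1 - 0.6D_2) = (0.4)(0.4)V(D_1) + (0.8)(-0.6)V(D_2) + [(0.4)(-0.6) + (0.8)(0.4)]Cov(D_1,D_2)
= 0.16·1.4 + -0.48·6.2 + 0.08·1 = -2.672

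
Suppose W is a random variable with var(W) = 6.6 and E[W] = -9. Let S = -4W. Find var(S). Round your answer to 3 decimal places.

105.600

var(-4W) = (-4)²·var(W) = 16·6.6 = 105.6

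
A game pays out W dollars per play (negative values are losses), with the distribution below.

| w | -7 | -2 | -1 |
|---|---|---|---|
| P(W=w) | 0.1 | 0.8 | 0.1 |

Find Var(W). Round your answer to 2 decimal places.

2.44

E[W] = (-7)(0.1) + (-2)(0.8) + (-1)(0.1) = -2.4
E[W²] = (-7)²(0.1) + (-2)²(0.8) + (-1)²(0.1) = 8.2
Var(W) = E[W²] − (E[W])² = 8.2 − (-2.4)² = 2.44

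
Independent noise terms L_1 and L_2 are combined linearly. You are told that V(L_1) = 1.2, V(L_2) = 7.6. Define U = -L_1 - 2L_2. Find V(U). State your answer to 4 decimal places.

By independence, V(U) = (-1)²V(L_1) + (-2)²V(L_2)
= (-1)²·1.2 + (-2)²·7.6 = 31.6

31.6000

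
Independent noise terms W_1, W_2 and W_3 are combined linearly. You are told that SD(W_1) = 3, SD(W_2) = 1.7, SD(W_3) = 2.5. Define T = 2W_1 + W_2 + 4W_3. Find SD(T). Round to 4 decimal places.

11.7852

Var(W_1) = 9, Var(W_2) = 2.89, Var(W_3) = 6.25
By independence, Var(T) = (2)²Var(W_1) + (1)²Var(W_2) + (4)²Var(W_3)
= (2)²·9 + (1)²·2.89 + (4)²·6.25 = 138.89
SD(T) = √138.89 ≈ 11.7852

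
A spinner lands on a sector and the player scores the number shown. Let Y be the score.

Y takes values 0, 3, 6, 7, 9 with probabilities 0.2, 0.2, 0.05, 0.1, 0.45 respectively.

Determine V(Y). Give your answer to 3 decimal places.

E[Y] = (0)(0.2) + (3)(0.2) + (6)(0.05) + (7)(0.1) + (9)(0.45) = 5.65
E[Y²] = (0)²(0.2) + (3)²(0.2) + (6)²(0.05) + (7)²(0.1) + (9)²(0.45) = 44.95
V(Y) = E[Y²] − (E[Y])² = 44.95 − (5.65)² = 13.0275

13.028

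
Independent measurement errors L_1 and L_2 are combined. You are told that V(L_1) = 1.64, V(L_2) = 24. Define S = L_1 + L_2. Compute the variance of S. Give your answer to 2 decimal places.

By independence, V(S) = (1)²V(L_1) + (1)²V(L_2)
= (1)²·1.64 + (1)²·24 = 25.64

25.64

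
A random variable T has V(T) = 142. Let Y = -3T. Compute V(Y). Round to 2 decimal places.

V(-3T) = (-3)²·V(T) = 9·142 = 1278

1278.00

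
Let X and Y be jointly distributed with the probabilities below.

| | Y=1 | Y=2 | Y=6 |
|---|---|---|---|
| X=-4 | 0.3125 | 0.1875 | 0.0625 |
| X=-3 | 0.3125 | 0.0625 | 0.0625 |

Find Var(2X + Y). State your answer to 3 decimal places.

E[X] = -3.5625,  E[Y] = 1.875,  E[XY] = -6.6875
Var(X) = 12.9375 − (-3.5625)² = 0.24609375;  Var(Y) = 6.125 − (1.875)² = 2.609375
Cov(X,Y) = -6.6875 − (-3.5625)(1.875) = -0.0078125
Var(2X + Y) = (2)²·0.24609375 + (1)²·2.609375 + 2·(2)·(1)·-0.0078125 = 3.5625

3.563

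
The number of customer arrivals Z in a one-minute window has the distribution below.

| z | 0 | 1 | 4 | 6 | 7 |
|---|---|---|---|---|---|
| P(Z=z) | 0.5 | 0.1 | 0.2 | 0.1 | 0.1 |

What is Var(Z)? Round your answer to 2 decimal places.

6.96

E[Z] = (0)(0.5) + (1)(0.1) + (4)(0.2) + (6)(0.1) + (7)(0.1) = 2.2
E[Z²] = (0)²(0.5) + (1)²(0.1) + (4)²(0.2) + (6)²(0.1) + (7)²(0.1) = 11.8
Var(Z) = E[Z²] − (E[Z])² = 11.8 − (2.2)² = 6.96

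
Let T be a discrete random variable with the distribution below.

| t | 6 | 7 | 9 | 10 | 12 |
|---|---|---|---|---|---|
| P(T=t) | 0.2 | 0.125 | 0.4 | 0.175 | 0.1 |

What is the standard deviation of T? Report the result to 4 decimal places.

1.7984

E[T] = (6)(0.2) + (7)(0.125) + (9)(0.4) + (10)(0.175) + (12)(0.1) = 8.625
E[T²] = (6)²(0.2) + (7)²(0.125) + (9)²(0.4) + (10)²(0.175) + (12)²(0.1) = 77.625
var(T) = E[T²] − (E[T])² = 77.625 − (8.625)² = 3.234375
SD(T) = √3.234375 ≈ 1.7984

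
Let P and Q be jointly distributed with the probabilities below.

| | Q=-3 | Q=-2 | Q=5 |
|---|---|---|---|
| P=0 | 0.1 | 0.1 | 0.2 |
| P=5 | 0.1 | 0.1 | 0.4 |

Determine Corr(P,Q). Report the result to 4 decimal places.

0.1661

E[P] = 3,  E[Q] = 2
E[PQ] = 7.5
Cov(P,Q) = E[PQ] − E[P]E[Q] = 7.5 − (3)(2) = 1.5
V(P) = 6,  V(Q) = 13.6
ρ = 1.5 / √(6·13.6) ≈ 0.1661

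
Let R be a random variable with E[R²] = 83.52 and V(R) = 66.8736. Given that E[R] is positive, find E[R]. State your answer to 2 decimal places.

4.08

(E[R])² = E[R²] − V(R) = 83.52 − 66.8736 = 16.6464
E[R] = √16.6464 = 4.08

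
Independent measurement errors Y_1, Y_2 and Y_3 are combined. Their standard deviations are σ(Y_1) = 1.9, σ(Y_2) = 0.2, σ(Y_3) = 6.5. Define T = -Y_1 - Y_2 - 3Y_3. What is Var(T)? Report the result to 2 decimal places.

383.90

Var(Y_1) = 3.61, Var(Y_2) = 0.04, Var(Y_3) = 42.25
By independence, Var(T) = (-1)²Var(Y_1) + (-1)²Var(Y_2) + (-3)²Var(Y_3)
= (-1)²·3.61 + (-1)²·0.04 + (-3)²·42.25 = 383.9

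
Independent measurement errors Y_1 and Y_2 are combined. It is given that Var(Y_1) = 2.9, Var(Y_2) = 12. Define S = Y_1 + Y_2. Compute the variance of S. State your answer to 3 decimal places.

By independence, Var(S) = (1)²Var(Y_1) + (1)²Var(Y_2)
= (1)²·2.9 + (1)²·12 = 14.9

14.900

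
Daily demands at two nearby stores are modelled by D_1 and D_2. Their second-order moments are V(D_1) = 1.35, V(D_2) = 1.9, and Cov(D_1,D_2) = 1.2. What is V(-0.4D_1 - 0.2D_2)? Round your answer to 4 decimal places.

0.4840

V(-0.4D_1 - 0.2D_2) = (-0.4)²·V(D_1) + (-0.2)²·V(D_2) + 2·(-0.4)·(-0.2)·Cov(D_1,D_2)
= 0.16·1.35 + 0.04·1.9 + 0.16·1.2 = 0.484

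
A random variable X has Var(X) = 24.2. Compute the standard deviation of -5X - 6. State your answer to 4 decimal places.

24.5967

Var(-5X - 6) = (-5)²·24.2 = 605
σ(-5X - 6) = √605 ≈ 24.5967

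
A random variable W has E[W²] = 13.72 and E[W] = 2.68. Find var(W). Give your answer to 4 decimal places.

6.5376

var(W) = 13.72 − (2.68)² = 6.5376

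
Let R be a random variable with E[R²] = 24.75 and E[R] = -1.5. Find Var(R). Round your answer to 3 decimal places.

22.500

Var(R) = 24.75 − (-1.5)² = 22.5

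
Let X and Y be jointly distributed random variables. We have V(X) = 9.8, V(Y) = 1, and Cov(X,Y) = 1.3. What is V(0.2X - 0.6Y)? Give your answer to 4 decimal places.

0.4400

V(0.2X - 0.6Y) = (0.2)²·V(X) + (-0.6)²·V(Y) + 2·(0.2)·(-0.6)·Cov(X,Y)
= 0.04·9.8 + 0.36·1 + -0.24·1.3 = 0.44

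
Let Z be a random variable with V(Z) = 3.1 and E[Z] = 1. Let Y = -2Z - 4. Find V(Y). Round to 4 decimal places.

V(-2Z - 4) = (-2)²·V(Z) = 4·3.1 = 12.4

12.4000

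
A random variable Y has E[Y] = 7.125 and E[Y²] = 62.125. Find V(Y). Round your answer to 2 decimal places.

11.36

V(Y) = 62.125 − (7.125)² = 11.359375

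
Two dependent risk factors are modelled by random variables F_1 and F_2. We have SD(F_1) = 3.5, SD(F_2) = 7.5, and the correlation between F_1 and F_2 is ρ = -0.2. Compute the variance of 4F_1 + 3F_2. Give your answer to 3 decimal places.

Var(F_1) = (3.5)² = 12.25;  Var(F_2) = (7.5)² = 56.25
cov(F_1,F_2) = ρ·SD(F_1)·SD(F_2) = -0.2·3.5·7.5 = -5.25
Var(4F_1 + 3F_2) = (4)²·Var(F_1) + (3)²·Var(F_2) + 2·(4)·(3)·cov(F_1,F_2)
= 16·12.25 + 9·56.25 + 24·-5.25 = 576.25

576.250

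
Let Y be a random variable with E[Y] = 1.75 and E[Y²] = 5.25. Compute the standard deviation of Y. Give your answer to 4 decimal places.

Var(Y) = 5.25 − (1.75)² = 2.1875
SD(Y) = √2.1875 ≈ 1.4790

1.4790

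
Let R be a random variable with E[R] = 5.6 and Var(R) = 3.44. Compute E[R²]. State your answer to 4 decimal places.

E[R²] = Var(R) + (E[R])² = 3.44 + (5.6)² = 34.8

34.8000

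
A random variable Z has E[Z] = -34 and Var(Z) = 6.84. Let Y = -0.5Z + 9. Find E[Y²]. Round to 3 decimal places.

E[-0.5Z + 9] = -0.5·-34 + 9 = 26
Var(-0.5Z + 9) = (-0.5)²·6.84 = 1.71
E[Y²] = Var(Y) + (E[Y])² = 1.71 + (26)² = 677.71

677.710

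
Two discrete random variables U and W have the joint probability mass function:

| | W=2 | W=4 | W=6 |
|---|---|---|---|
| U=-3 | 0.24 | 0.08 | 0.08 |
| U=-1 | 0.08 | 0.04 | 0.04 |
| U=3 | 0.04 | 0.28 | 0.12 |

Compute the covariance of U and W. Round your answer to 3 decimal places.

1.510

E[U] = -0.04,  E[W] = 3.76
E[UW] = 1.36
cov(U,W) = E[UW] − E[U]E[W] = 1.36 − (-0.04)(3.76) = 1.5104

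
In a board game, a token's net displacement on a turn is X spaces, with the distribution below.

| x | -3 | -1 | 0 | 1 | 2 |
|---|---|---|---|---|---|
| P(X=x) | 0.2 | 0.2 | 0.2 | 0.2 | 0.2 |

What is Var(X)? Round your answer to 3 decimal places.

E[X] = (-3)(0.2) + (-1)(0.2) + (0)(0.2) + (1)(0.2) + (2)(0.2) = -0.2
E[X²] = (-3)²(0.2) + (-1)²(0.2) + (0)²(0.2) + (1)²(0.2) + (2)²(0.2) = 3
Var(X) = E[X²] − (E[X])² = 3 − (-0.2)² = 2.96

2.960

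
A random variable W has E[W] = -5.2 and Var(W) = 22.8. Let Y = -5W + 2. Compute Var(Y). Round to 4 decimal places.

Var(-5W + 2) = (-5)²·Var(W) = 25·22.8 = 570

570.0000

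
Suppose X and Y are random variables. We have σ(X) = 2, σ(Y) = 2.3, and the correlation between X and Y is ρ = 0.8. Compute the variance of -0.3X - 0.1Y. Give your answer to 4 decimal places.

var(X) = (2)² = 4;  var(Y) = (2.3)² = 5.29
Cov(X,Y) = ρ·σ(X)·σ(Y) = 0.8·2·2.3 = 3.68
var(-0.3X - 0.1Y) = (-0.3)²·var(X) + (-0.1)²·var(Y) + 2·(-0.3)·(-0.1)·Cov(X,Y)
= 0.09·4 + 0.01·5.29 + 0.06·3.68 = 0.6337

0.6337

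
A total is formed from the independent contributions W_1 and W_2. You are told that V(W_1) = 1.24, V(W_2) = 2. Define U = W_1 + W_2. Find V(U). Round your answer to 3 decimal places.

3.240

By independence, V(U) = (1)²V(W_1) + (1)²V(W_2)
= (1)²·1.24 + (1)²·2 = 3.24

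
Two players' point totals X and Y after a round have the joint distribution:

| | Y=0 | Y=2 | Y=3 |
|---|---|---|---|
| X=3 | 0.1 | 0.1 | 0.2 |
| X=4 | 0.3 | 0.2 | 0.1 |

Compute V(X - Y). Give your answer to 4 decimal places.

E[X] = 3.6,  E[Y] = 1.5,  E[XY] = 5.2
V(X) = 13.2 − (3.6)² = 0.24;  V(Y) = 3.9 − (1.5)² = 1.65
Cov(X,Y) = 5.2 − (3.6)(1.5) = -0.2
V(X - Y) = (1)²·0.24 + (-1)²·1.65 + 2·(1)·(-1)·-0.2 = 2.29

2.2900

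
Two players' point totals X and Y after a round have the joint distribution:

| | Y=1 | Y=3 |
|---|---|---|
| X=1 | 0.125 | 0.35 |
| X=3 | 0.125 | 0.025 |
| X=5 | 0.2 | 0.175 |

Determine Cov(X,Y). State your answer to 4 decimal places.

-0.4800

E[X] = 2.8,  E[Y] = 2.1
E[XY] = 5.4
Cov(X,Y) = E[XY] − E[X]E[Y] = 5.4 − (2.8)(2.1) = -0.48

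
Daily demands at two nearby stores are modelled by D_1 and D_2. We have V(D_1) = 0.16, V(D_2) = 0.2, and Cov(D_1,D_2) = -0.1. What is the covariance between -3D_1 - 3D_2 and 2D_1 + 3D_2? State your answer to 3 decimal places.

-1.260

Cov(-3D_1 - 3D_2, 2D_1 + 3D_2) = (-3)(2)V(D_1) + (-3)(3)V(D_2) + [(-3)(3) + (-3)(2)]Cov(D_1,D_2)
= -6·0.16 + -9·0.2 + -15·-0.1 = -1.26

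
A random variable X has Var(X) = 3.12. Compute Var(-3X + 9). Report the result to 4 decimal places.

Var(-3X + 9) = (-3)²·Var(X) = 9·3.12 = 28.08

28.0800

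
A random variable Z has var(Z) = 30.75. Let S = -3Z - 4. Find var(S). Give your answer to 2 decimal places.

var(-3Z - 4) = (-3)²·var(Z) = 9·30.75 = 276.75

276.75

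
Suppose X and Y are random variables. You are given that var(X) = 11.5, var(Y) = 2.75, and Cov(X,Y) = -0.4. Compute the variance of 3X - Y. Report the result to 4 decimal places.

var(3X - Y) = (3)²·var(X) + (-1)²·var(Y) + 2·(3)·(-1)·Cov(X,Y)
= 9·11.5 + 1·2.75 + -6·-0.4 = 108.65

108.6500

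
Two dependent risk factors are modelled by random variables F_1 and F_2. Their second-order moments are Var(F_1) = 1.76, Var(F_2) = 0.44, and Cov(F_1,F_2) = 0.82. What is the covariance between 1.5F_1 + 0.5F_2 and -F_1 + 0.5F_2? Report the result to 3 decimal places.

-2.325

Cov(1.5F_1 + 0.5F_2, -F_1 + 0.5F_2) = (1.5)(-1)Var(F_1) + (0.5)(0.5)Var(F_2) + [(1.5)(0.5) + (0.5)(-1)]Cov(F_1,F_2)
= -1.5·1.76 + 0.25·0.44 + 0.25·0.82 = -2.325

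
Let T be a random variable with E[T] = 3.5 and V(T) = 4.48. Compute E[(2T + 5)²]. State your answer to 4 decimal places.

E[2T + 5] = 2·3.5 + 5 = 12
V(2T + 5) = (2)²·4.48 = 17.92
E[(2T + 5)²] = V((2T + 5)) + (E[(2T + 5)])² = 17.92 + (12)² = 161.92

161.9200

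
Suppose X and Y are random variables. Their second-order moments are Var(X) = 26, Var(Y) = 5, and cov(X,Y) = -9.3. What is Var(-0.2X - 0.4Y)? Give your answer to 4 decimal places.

Var(-0.2X - 0.4Y) = (-0.2)²·Var(X) + (-0.4)²·Var(Y) + 2·(-0.2)·(-0.4)·cov(X,Y)
= 0.04·26 + 0.16·5 + 0.16·-9.3 = 0.352

0.3520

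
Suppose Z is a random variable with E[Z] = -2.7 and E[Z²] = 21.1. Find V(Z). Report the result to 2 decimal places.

13.81

V(Z) = 21.1 − (-2.7)² = 13.81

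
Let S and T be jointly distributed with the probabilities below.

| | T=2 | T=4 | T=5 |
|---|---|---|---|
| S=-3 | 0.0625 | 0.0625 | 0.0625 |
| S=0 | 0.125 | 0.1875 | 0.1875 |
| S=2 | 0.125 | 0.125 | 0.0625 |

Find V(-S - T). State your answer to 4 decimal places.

4.0625

E[S] = 0.0625,  E[T] = 3.6875,  E[ST] = 0.0625
V(S) = 2.9375 − (0.0625)² = 2.93359375;  V(T) = 15.0625 − (3.6875)² = 1.46484375
Cov(S,T) = 0.0625 − (0.0625)(3.6875) = -0.16796875
V(-S - T) = (-1)²·2.93359375 + (-1)²·1.46484375 + 2·(-1)·(-1)·-0.16796875 = 4.0625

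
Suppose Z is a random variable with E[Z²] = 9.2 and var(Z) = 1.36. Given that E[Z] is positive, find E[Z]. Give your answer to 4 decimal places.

2.8000

(E[Z])² = E[Z²] − var(Z) = 9.2 − 1.36 = 7.84
E[Z] = √7.84 = 2.8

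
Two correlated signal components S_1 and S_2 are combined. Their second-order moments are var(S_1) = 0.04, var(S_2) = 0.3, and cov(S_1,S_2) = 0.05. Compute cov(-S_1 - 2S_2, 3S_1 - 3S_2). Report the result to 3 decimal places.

cov(-S_1 - 2S_2, 3S_1 - 3S_2) = (-1)(3)var(S_1) + (-2)(-3)var(S_2) + [(-1)(-3) + (-2)(3)]cov(S_1,S_2)
= -3·0.04 + 6·0.3 + -3·0.05 = 1.53

1.530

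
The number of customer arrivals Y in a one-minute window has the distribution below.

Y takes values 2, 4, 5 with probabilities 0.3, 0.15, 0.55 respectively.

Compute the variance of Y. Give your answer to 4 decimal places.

E[Y] = (2)(0.3) + (4)(0.15) + (5)(0.55) = 3.95
E[Y²] = (2)²(0.3) + (4)²(0.15) + (5)²(0.55) = 17.35
V(Y) = E[Y²] − (E[Y])² = 17.35 − (3.95)² = 1.7475

1.7475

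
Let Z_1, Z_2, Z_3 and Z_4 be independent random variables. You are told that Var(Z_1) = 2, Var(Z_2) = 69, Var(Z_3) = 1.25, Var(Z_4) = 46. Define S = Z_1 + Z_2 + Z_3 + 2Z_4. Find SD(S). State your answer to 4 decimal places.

16.0078

By independence, Var(S) = (1)²Var(Z_1) + (1)²Var(Z_2) + (1)²Var(Z_3) + (2)²Var(Z_4)
= (1)²·2 + (1)²·69 + (1)²·1.25 + (2)²·46 = 256.25
SD(S) = √256.25 ≈ 16.0078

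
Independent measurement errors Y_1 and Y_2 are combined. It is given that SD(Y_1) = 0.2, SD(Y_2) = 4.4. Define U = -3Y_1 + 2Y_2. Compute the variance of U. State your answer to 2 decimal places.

77.80

Var(Y_1) = 0.04, Var(Y_2) = 19.36
By independence, Var(U) = (-3)²Var(Y_1) + (2)²Var(Y_2)
= (-3)²·0.04 + (2)²·19.36 = 77.8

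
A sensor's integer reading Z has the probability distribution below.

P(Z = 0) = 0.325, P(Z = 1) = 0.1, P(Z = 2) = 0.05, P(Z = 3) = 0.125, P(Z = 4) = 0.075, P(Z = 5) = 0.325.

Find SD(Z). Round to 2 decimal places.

2.12

E[Z] = (0)(0.325) + (1)(0.1) + (2)(0.05) + (3)(0.125) + (4)(0.075) + (5)(0.325) = 2.5
E[Z²] = (0)²(0.325) + (1)²(0.1) + (2)²(0.05) + (3)²(0.125) + (4)²(0.075) + (5)²(0.325) = 10.75
var(Z) = E[Z²] − (E[Z])² = 10.75 − (2.5)² = 4.5
SD(Z) = √4.5 ≈ 2.12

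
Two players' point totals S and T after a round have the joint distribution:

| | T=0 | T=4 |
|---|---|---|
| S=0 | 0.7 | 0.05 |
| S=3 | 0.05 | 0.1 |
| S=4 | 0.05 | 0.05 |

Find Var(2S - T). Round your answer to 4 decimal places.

6.1900

E[S] = 0.85,  E[T] = 0.8,  E[ST] = 2
Var(S) = 2.95 − (0.85)² = 2.2275;  Var(T) = 3.2 − (0.8)² = 2.56
cov(S,T) = 2 − (0.85)(0.8) = 1.32
Var(2S - T) = (2)²·2.2275 + (-1)²·2.56 + 2·(2)·(-1)·1.32 = 6.19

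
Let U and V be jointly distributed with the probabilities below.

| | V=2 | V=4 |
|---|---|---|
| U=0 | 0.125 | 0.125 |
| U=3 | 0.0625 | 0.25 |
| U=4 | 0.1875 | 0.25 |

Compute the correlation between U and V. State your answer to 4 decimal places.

E[U] = 2.6875,  E[V] = 3.25
E[UV] = 8.875
Cov(U,V) = E[UV] − E[U]E[V] = 8.875 − (2.6875)(3.25) = 0.140625
Var(U) = 2.58984375,  Var(V) = 0.9375
ρ = 0.140625 / √(2.58984375·0.9375) ≈ 0.0902

0.0902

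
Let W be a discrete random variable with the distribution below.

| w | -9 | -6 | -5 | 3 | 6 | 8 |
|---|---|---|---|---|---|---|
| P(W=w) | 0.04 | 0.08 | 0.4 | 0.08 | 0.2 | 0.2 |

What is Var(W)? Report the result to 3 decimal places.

E[W] = (-9)(0.04) + (-6)(0.08) + (-5)(0.4) + (3)(0.08) + (6)(0.2) + (8)(0.2) = 0.2
E[W²] = (-9)²(0.04) + (-6)²(0.08) + (-5)²(0.4) + (3)²(0.08) + (6)²(0.2) + (8)²(0.2) = 36.84
Var(W) = E[W²] − (E[W])² = 36.84 − (0.2)² = 36.8

36.800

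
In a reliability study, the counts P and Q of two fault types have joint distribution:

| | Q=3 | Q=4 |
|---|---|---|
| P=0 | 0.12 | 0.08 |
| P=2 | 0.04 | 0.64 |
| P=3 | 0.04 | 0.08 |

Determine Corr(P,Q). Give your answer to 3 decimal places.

E[P] = 1.72,  E[Q] = 3.8
E[PQ] = 6.68
Cov(P,Q) = E[PQ] − E[P]E[Q] = 6.68 − (1.72)(3.8) = 0.144
V(P) = 0.8416,  V(Q) = 0.16
ρ = 0.144 / √(0.8416·0.16) ≈ 0.392

0.392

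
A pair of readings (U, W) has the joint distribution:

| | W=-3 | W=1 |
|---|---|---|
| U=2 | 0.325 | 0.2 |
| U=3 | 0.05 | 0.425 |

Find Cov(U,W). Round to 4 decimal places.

0.5125

E[U] = 2.475,  E[W] = -0.5
E[UW] = -0.725
Cov(U,W) = E[UW] − E[U]E[W] = -0.725 − (2.475)(-0.5) = 0.5125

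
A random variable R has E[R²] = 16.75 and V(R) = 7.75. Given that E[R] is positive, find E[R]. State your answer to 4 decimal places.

(E[R])² = E[R²] − V(R) = 16.75 − 7.75 = 9
E[R] = √9 = 3

3.0000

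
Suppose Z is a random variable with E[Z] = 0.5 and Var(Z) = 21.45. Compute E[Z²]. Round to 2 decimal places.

E[Z²] = Var(Z) + (E[Z])² = 21.45 + (0.5)² = 21.7

21.70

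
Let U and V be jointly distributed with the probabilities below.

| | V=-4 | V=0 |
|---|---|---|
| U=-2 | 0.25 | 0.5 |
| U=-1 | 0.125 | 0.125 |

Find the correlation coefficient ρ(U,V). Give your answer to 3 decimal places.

E[U] = -1.75,  E[V] = -1.5
E[UV] = 2.5
Cov(U,V) = E[UV] − E[U]E[V] = 2.5 − (-1.75)(-1.5) = -0.125
var(U) = 0.1875,  var(V) = 3.75
ρ = -0.125 / √(0.1875·3.75) ≈ -0.149

-0.149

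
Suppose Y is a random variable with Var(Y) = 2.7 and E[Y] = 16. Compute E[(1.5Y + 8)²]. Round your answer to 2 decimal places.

E[1.5Y + 8] = 1.5·16 + 8 = 32
Var(1.5Y + 8) = (1.5)²·2.7 = 6.075
E[(1.5Y + 8)²] = Var((1.5Y + 8)) + (E[(1.5Y + 8)])² = 6.075 + (32)² = 1030.075

1030.08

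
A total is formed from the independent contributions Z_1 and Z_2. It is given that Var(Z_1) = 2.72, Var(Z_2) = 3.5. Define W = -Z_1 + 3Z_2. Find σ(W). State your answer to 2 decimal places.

5.85

By independence, Var(W) = (-1)²Var(Z_1) + (3)²Var(Z_2)
= (-1)²·2.72 + (3)²·3.5 = 34.22
σ(W) = √34.22 ≈ 5.85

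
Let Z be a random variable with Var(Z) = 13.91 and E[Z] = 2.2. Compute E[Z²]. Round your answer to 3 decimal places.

18.750

E[Z²] = Var(Z) + (E[Z])² = 13.91 + (2.2)² = 18.75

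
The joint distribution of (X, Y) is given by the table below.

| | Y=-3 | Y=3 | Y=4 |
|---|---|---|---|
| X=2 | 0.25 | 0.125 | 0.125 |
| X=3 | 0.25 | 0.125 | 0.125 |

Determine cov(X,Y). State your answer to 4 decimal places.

0.0000

E[X] = 2.5,  E[Y] = 0.25
E[XY] = 0.625
cov(X,Y) = E[XY] − E[X]E[Y] = 0.625 − (2.5)(0.25) = 0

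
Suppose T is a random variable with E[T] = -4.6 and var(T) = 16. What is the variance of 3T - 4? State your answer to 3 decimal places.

144.000

var(3T - 4) = (3)²·var(T) = 9·16 = 144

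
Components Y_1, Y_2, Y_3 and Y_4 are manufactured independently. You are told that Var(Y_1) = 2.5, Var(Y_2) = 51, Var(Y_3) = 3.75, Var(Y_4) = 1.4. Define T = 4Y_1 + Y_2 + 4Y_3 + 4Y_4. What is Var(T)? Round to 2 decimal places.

By independence, Var(T) = (4)²Var(Y_1) + (1)²Var(Y_2) + (4)²Var(Y_3) + (4)²Var(Y_4)
= (4)²·2.5 + (1)²·51 + (4)²·3.75 + (4)²·1.4 = 173.4

173.40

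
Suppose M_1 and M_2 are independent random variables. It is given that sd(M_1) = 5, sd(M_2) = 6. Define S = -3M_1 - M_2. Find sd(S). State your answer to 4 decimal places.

V(M_1) = 25, V(M_2) = 36
By independence, V(S) = (-3)²V(M_1) + (-1)²V(M_2)
= (-3)²·25 + (-1)²·36 = 261
sd(S) = √261 ≈ 16.1555

16.1555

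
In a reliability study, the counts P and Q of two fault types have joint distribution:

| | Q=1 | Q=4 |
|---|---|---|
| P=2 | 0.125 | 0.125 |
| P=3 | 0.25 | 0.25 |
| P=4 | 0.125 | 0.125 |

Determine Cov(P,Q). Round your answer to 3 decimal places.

E[P] = 3,  E[Q] = 2.5
E[PQ] = 7.5
Cov(P,Q) = E[PQ] − E[P]E[Q] = 7.5 − (3)(2.5) = 0

0.000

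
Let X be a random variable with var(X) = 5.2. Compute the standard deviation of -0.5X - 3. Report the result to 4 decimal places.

1.1402

var(-0.5X - 3) = (-0.5)²·5.2 = 1.3
SD(-0.5X - 3) = √1.3 ≈ 1.1402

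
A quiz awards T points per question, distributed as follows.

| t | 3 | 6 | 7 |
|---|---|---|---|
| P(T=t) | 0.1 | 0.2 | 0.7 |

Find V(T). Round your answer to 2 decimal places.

1.44

E[T] = (3)(0.1) + (6)(0.2) + (7)(0.7) = 6.4
E[T²] = (3)²(0.1) + (6)²(0.2) + (7)²(0.7) = 42.4
V(T) = E[T²] − (E[T])² = 42.4 − (6.4)² = 1.44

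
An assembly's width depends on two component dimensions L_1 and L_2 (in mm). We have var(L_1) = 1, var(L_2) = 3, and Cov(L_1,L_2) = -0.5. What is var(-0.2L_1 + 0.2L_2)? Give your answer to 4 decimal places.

var(-0.2L_1 + 0.2L_2) = (-0.2)²·var(L_1) + (0.2)²·var(L_2) + 2·(-0.2)·(0.2)·Cov(L_1,L_2)
= 0.04·1 + 0.04·3 + -0.08·-0.5 = 0.2

0.2000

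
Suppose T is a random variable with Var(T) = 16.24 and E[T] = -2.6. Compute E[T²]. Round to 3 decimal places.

E[T²] = Var(T) + (E[T])² = 16.24 + (-2.6)² = 23

23.000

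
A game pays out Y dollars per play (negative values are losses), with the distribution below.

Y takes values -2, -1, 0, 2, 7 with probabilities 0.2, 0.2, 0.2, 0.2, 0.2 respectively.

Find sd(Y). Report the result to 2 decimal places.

E[Y] = (-2)(0.2) + (-1)(0.2) + (0)(0.2) + (2)(0.2) + (7)(0.2) = 1.2
E[Y²] = (-2)²(0.2) + (-1)²(0.2) + (0)²(0.2) + (2)²(0.2) + (7)²(0.2) = 11.6
V(Y) = E[Y²] − (E[Y])² = 11.6 − (1.2)² = 10.16
sd(Y) = √10.16 ≈ 3.19

3.19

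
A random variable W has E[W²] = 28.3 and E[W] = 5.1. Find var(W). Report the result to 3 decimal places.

2.290

var(W) = 28.3 − (5.1)² = 2.29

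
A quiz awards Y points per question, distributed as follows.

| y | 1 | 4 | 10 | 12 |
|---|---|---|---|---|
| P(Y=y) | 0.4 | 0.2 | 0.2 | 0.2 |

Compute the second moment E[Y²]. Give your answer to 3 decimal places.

E[Y²] = (1)²(0.4) + (4)²(0.2) + (10)²(0.2) + (12)²(0.2) = 52.4

52.400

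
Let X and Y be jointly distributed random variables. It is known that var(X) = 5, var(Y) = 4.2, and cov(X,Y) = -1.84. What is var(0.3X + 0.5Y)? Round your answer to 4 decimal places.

var(0.3X + 0.5Y) = (0.3)²·var(X) + (0.5)²·var(Y) + 2·(0.3)·(0.5)·cov(X,Y)
= 0.09·5 + 0.25·4.2 + 0.3·-1.84 = 0.948

0.9480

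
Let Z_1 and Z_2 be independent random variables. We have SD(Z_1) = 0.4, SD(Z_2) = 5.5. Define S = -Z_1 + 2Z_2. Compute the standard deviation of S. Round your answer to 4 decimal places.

11.0073

var(Z_1) = 0.16, var(Z_2) = 30.25
By independence, var(S) = (-1)²var(Z_1) + (2)²var(Z_2)
= (-1)²·0.16 + (2)²·30.25 = 121.16
SD(S) = √121.16 ≈ 11.0073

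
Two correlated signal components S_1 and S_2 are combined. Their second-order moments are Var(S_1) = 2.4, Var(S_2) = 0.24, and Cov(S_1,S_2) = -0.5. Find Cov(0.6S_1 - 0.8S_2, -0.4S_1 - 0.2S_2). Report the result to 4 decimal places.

-0.6376

Cov(0.6S_1 - 0.8S_2, -0.4S_1 - 0.2S_2) = (0.6)(-0.4)Var(S_1) + (-0.8)(-0.2)Var(S_2) + [(0.6)(-0.2) + (-0.8)(-0.4)]Cov(S_1,S_2)
= -0.24·2.4 + 0.16·0.24 + 0.2·-0.5 = -0.6376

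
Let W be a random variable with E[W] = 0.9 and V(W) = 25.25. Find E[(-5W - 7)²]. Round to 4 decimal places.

E[-5W - 7] = -5·0.9 − 7 = -11.5
V(-5W - 7) = (-5)²·25.25 = 631.25
E[(-5W - 7)²] = V((-5W - 7)) + (E[(-5W - 7)])² = 631.25 + (-11.5)² = 763.5

763.5000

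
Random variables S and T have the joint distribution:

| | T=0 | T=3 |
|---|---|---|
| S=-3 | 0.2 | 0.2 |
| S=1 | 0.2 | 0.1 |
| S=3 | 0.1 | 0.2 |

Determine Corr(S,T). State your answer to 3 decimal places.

0.078

E[S] = 0,  E[T] = 1.5
E[ST] = 0.3
Cov(S,T) = E[ST] − E[S]E[T] = 0.3 − (0)(1.5) = 0.3
var(S) = 6.6,  var(T) = 2.25
ρ = 0.3 / √(6.6·2.25) ≈ 0.078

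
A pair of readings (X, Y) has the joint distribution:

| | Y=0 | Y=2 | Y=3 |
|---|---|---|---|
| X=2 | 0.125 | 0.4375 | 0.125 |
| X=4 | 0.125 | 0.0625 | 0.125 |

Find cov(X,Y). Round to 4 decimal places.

-0.0938

E[X] = 2.625,  E[Y] = 1.75
E[XY] = 4.5
cov(X,Y) = E[XY] − E[X]E[Y] = 4.5 − (2.625)(1.75) = -0.09375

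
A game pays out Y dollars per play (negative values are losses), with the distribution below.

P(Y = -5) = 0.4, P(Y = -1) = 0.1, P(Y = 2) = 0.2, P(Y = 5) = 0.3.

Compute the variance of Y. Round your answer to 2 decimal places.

E[Y] = (-5)(0.4) + (-1)(0.1) + (2)(0.2) + (5)(0.3) = -0.2
E[Y²] = (-5)²(0.4) + (-1)²(0.1) + (2)²(0.2) + (5)²(0.3) = 18.4
Var(Y) = E[Y²] − (E[Y])² = 18.4 − (-0.2)² = 18.36

18.36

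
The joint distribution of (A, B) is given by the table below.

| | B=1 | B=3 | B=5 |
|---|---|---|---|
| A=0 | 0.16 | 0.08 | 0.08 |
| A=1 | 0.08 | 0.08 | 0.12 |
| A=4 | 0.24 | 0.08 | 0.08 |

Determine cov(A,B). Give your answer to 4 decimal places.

E[A] = 1.88,  E[B] = 2.6
E[AB] = 4.44
cov(A,B) = E[AB] − E[A]E[B] = 4.44 − (1.88)(2.6) = -0.448

-0.4480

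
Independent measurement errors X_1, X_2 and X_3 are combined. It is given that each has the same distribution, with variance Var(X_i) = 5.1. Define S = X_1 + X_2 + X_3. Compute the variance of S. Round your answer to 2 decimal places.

15.30

By independence, Var(S) = (1)²Var(X_1) + (1)²Var(X_2) + (1)²Var(X_3)
= (1)²·5.1 + (1)²·5.1 + (1)²·5.1 = 15.3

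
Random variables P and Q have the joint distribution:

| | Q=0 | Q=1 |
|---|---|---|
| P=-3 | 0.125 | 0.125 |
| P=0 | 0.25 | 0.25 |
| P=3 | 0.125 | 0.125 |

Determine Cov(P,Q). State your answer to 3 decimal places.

0.000

E[P] = 0,  E[Q] = 0.5
E[PQ] = 0
Cov(P,Q) = E[PQ] − E[P]E[Q] = 0 − (0)(0.5) = 0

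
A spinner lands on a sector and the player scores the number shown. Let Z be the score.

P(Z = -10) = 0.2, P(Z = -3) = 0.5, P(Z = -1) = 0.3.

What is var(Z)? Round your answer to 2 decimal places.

E[Z] = (-10)(0.2) + (-3)(0.5) + (-1)(0.3) = -3.8
E[Z²] = (-10)²(0.2) + (-3)²(0.5) + (-1)²(0.3) = 24.8
var(Z) = E[Z²] − (E[Z])² = 24.8 − (-3.8)² = 10.36

10.36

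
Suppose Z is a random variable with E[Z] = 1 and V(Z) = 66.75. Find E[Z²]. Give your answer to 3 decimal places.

E[Z²] = V(Z) + (E[Z])² = 66.75 + (1)² = 67.75

67.750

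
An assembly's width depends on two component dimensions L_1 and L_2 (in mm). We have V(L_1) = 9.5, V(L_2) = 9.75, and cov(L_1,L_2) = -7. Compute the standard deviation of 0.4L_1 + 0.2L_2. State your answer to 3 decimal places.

V(0.4L_1 + 0.2L_2) = (0.4)²·V(L_1) + (0.2)²·V(L_2) + 2·(0.4)·(0.2)·cov(L_1,L_2)
= 0.16·9.5 + 0.04·9.75 + 0.16·-7 = 0.79
SD(0.4L_1 + 0.2L_2) = √0.79 ≈ 0.889

0.889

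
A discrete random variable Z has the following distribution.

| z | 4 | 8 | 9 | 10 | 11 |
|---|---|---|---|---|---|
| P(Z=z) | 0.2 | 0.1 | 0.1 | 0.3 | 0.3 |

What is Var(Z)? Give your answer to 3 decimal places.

6.560

E[Z] = (4)(0.2) + (8)(0.1) + (9)(0.1) + (10)(0.3) + (11)(0.3) = 8.8
E[Z²] = (4)²(0.2) + (8)²(0.1) + (9)²(0.1) + (10)²(0.3) + (11)²(0.3) = 84
Var(Z) = E[Z²] − (E[Z])² = 84 − (8.8)² = 6.56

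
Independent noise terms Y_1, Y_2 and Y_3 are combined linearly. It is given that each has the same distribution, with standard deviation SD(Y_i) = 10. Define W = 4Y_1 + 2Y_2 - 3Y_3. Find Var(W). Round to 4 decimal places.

2900.0000

Var(Y_i) = (10)² = 100
By independence, Var(W) = (4)²Var(Y_1) + (2)²Var(Y_2) + (-3)²Var(Y_3)
= (4)²·100 + (2)²·100 + (-3)²·100 = 2900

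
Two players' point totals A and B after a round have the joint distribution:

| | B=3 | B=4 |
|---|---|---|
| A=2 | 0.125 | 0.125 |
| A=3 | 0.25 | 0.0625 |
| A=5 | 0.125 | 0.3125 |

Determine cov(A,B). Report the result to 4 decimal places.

0.1875

E[A] = 3.625,  E[B] = 3.5
E[AB] = 12.875
cov(A,B) = E[AB] − E[A]E[B] = 12.875 − (3.625)(3.5) = 0.1875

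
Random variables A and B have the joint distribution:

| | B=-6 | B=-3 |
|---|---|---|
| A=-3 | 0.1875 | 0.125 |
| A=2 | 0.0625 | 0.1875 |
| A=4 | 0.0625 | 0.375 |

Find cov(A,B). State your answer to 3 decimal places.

1.793

E[A] = 1.3125,  E[B] = -3.9375
E[AB] = -3.375
cov(A,B) = E[AB] − E[A]E[B] = -3.375 − (1.3125)(-3.9375) = 1.79296875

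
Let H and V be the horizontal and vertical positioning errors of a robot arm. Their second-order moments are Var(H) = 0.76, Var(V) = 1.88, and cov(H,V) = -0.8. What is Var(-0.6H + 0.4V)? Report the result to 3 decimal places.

Var(-0.6H + 0.4V) = (-0.6)²·Var(H) + (0.4)²·Var(V) + 2·(-0.6)·(0.4)·cov(H,V)
= 0.36·0.76 + 0.16·1.88 + -0.48·-0.8 = 0.9584

0.958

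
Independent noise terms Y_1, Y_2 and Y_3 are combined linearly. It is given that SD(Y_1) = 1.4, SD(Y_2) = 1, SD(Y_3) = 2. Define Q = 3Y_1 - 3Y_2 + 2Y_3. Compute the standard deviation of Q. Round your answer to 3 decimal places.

Var(Y_1) = 1.96, Var(Y_2) = 1, Var(Y_3) = 4
By independence, Var(Q) = (3)²Var(Y_1) + (-3)²Var(Y_2) + (2)²Var(Y_3)
= (3)²·1.96 + (-3)²·1 + (2)²·4 = 42.64
SD(Q) = √42.64 ≈ 6.530

6.530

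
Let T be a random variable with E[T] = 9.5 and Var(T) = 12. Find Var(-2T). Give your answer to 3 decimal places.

Var(-2T) = (-2)²·Var(T) = 4·12 = 48

48.000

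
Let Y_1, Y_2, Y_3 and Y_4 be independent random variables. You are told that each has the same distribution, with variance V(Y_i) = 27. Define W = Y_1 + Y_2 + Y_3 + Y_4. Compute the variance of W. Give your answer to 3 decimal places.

108.000

By independence, V(W) = (1)²V(Y_1) + (1)²V(Y_2) + (1)²V(Y_3) + (1)²V(Y_4)
= (1)²·27 + (1)²·27 + (1)²·27 + (1)²·27 = 108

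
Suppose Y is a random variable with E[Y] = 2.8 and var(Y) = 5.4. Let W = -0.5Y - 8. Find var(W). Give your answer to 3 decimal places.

1.350

var(-0.5Y - 8) = (-0.5)²·var(Y) = 0.25·5.4 = 1.35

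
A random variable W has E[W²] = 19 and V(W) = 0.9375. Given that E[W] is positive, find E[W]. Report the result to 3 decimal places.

(E[W])² = E[W²] − V(W) = 19 − 0.9375 = 18.0625
E[W] = √18.0625 = 4.25

4.250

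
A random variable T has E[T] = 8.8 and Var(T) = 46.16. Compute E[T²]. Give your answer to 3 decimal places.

123.600

E[T²] = Var(T) + (E[T])² = 46.16 + (8.8)² = 123.6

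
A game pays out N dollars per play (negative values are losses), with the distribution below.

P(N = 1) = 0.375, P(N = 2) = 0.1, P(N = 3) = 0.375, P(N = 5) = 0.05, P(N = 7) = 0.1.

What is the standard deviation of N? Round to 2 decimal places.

1.81

E[N] = (1)(0.375) + (2)(0.1) + (3)(0.375) + (5)(0.05) + (7)(0.1) = 2.65
E[N²] = (1)²(0.375) + (2)²(0.1) + (3)²(0.375) + (5)²(0.05) + (7)²(0.1) = 10.3
var(N) = E[N²] − (E[N])² = 10.3 − (2.65)² = 3.2775
sd(N) = √3.2775 ≈ 1.81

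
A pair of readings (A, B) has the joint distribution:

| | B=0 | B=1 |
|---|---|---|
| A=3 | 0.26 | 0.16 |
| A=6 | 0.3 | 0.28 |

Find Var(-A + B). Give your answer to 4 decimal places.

E[A] = 4.74,  E[B] = 0.44,  E[AB] = 2.16
Var(A) = 24.66 − (4.74)² = 2.1924;  Var(B) = 0.44 − (0.44)² = 0.2464
Cov(A,B) = 2.16 − (4.74)(0.44) = 0.0744
Var(-A + B) = (-1)²·2.1924 + (1)²·0.2464 + 2·(-1)·(1)·0.0744 = 2.29

2.2900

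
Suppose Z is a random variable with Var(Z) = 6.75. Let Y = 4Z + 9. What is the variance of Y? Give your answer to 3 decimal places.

108.000

Var(4Z + 9) = (4)²·Var(Z) = 16·6.75 = 108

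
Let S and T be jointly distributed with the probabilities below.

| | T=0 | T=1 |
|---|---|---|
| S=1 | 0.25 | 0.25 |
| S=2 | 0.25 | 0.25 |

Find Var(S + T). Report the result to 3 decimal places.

0.500

E[S] = 1.5,  E[T] = 0.5,  E[ST] = 0.75
Var(S) = 2.5 − (1.5)² = 0.25;  Var(T) = 0.5 − (0.5)² = 0.25
Cov(S,T) = 0.75 − (1.5)(0.5) = 0
Var(S + T) = (1)²·0.25 + (1)²·0.25 + 2·(1)·(1)·0 = 0.5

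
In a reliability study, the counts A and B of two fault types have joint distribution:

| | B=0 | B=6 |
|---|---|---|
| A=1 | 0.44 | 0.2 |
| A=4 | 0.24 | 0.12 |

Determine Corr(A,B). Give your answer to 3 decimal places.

0.021

E[A] = 2.08,  E[B] = 1.92
E[AB] = 4.08
Cov(A,B) = E[AB] − E[A]E[B] = 4.08 − (2.08)(1.92) = 0.0864
V(A) = 2.0736,  V(B) = 7.8336
ρ = 0.0864 / √(2.0736·7.8336) ≈ 0.021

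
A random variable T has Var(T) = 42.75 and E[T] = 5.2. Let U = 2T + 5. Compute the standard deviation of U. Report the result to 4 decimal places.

Var(2T + 5) = (2)²·42.75 = 171
SD(U) = √171 ≈ 13.0767

13.0767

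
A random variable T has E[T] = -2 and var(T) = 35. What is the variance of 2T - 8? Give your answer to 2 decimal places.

var(2T - 8) = (2)²·var(T) = 4·35 = 140

140.00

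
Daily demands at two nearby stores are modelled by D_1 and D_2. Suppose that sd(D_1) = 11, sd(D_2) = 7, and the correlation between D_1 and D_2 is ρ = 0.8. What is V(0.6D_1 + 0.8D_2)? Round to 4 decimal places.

V(D_1) = (11)² = 121;  V(D_2) = (7)² = 49
Cov(D_1,D_2) = ρ·sd(D_1)·sd(D_2) = 0.8·11·7 = 61.6
V(0.6D_1 + 0.8D_2) = (0.6)²·V(D_1) + (0.8)²·V(D_2) + 2·(0.6)·(0.8)·Cov(D_1,D_2)
= 0.36·121 + 0.64·49 + 0.96·61.6 = 134.056

134.0560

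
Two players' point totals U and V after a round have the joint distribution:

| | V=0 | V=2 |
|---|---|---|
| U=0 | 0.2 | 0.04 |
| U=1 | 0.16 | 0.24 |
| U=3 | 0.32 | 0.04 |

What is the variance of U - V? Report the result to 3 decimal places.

2.774

E[U] = 1.48,  E[V] = 0.64,  E[UV] = 0.72
Var(U) = 3.64 − (1.48)² = 1.4496;  Var(V) = 1.28 − (0.64)² = 0.8704
Cov(U,V) = 0.72 − (1.48)(0.64) = -0.2272
Var(U - V) = (1)²·1.4496 + (-1)²·0.8704 + 2·(1)·(-1)·-0.2272 = 2.7744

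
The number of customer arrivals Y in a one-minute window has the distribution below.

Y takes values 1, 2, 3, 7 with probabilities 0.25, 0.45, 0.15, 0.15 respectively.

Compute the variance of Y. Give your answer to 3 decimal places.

3.728

E[Y] = (1)(0.25) + (2)(0.45) + (3)(0.15) + (7)(0.15) = 2.65
E[Y²] = (1)²(0.25) + (2)²(0.45) + (3)²(0.15) + (7)²(0.15) = 10.75
var(Y) = E[Y²] − (E[Y])² = 10.75 − (2.65)² = 3.7275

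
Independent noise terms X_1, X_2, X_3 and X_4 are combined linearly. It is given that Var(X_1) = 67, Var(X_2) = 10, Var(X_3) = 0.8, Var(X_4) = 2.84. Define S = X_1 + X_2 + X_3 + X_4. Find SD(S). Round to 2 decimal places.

By independence, Var(S) = (1)²Var(X_1) + (1)²Var(X_2) + (1)²Var(X_3) + (1)²Var(X_4)
= (1)²·67 + (1)²·10 + (1)²·0.8 + (1)²·2.84 = 80.64
SD(S) = √80.64 ≈ 8.98

8.98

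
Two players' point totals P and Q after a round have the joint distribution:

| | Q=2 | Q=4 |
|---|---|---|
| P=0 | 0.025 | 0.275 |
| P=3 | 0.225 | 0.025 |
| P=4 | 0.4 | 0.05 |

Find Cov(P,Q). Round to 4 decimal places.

-1.2350

E[P] = 2.55,  E[Q] = 2.7
E[PQ] = 5.65
Cov(P,Q) = E[PQ] − E[P]E[Q] = 5.65 − (2.55)(2.7) = -1.235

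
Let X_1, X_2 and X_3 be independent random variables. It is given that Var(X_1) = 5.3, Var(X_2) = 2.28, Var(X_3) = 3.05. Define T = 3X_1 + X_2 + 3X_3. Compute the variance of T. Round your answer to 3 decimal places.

77.430

By independence, Var(T) = (3)²Var(X_1) + (1)²Var(X_2) + (3)²Var(X_3)
= (3)²·5.3 + (1)²·2.28 + (3)²·3.05 = 77.43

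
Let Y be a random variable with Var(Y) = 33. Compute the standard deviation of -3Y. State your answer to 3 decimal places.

17.234

Var(-3Y) = (-3)²·33 = 297
σ(-3Y) = √297 ≈ 17.234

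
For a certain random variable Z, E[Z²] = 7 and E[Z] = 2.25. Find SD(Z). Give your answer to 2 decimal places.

1.39

V(Z) = 7 − (2.25)² = 1.9375
SD(Z) = √1.9375 ≈ 1.39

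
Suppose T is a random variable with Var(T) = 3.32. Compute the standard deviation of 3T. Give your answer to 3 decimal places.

Var(3T) = (3)²·3.32 = 29.88
SD(3T) = √29.88 ≈ 5.466

5.466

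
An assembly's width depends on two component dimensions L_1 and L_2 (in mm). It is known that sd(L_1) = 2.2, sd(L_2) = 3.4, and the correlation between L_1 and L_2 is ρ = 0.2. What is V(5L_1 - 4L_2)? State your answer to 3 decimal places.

246.120

V(L_1) = (2.2)² = 4.84;  V(L_2) = (3.4)² = 11.56
Cov(L_1,L_2) = ρ·sd(L_1)·sd(L_2) = 0.2·2.2·3.4 = 1.496
V(5L_1 - 4L_2) = (5)²·V(L_1) + (-4)²·V(L_2) + 2·(5)·(-4)·Cov(L_1,L_2)
= 25·4.84 + 16·11.56 + -40·1.496 = 246.12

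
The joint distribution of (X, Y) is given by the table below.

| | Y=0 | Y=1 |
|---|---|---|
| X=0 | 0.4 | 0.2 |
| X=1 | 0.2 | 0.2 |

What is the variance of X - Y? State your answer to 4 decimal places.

E[X] = 0.4,  E[Y] = 0.4,  E[XY] = 0.2
Var(X) = 0.4 − (0.4)² = 0.24;  Var(Y) = 0.4 − (0.4)² = 0.24
Cov(X,Y) = 0.2 − (0.4)(0.4) = 0.04
Var(X - Y) = (1)²·0.24 + (-1)²·0.24 + 2·(1)·(-1)·0.04 = 0.4

0.4000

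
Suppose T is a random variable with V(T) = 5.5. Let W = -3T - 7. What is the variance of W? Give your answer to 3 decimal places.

V(-3T - 7) = (-3)²·V(T) = 9·5.5 = 49.5

49.500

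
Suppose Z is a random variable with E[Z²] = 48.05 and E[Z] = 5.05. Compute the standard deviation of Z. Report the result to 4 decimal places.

V(Z) = 48.05 − (5.05)² = 22.5475
SD(Z) = √22.5475 ≈ 4.7484

4.7484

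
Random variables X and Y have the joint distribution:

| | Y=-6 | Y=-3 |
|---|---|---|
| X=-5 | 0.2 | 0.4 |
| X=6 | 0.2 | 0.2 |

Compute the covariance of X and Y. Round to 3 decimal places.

-1.320

E[X] = -0.6,  E[Y] = -4.2
E[XY] = 1.2
Cov(X,Y) = E[XY] − E[X]E[Y] = 1.2 − (-0.6)(-4.2) = -1.32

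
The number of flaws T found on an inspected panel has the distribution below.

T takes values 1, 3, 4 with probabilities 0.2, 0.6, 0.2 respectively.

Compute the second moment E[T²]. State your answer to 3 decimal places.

E[T²] = (1)²(0.2) + (3)²(0.6) + (4)²(0.2) = 8.8

8.800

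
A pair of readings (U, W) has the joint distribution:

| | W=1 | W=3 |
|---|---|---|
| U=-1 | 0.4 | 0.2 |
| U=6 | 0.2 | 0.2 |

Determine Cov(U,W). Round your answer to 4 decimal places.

E[U] = 1.8,  E[W] = 1.8
E[UW] = 3.8
Cov(U,W) = E[UW] − E[U]E[W] = 3.8 − (1.8)(1.8) = 0.56

0.5600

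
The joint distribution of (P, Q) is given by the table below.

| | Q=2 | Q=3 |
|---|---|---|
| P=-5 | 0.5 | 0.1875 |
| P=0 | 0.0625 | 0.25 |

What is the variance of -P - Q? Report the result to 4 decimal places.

E[P] = -3.4375,  E[Q] = 2.4375,  E[PQ] = -7.8125
Var(P) = 17.1875 − (-3.4375)² = 5.37109375;  Var(Q) = 6.1875 − (2.4375)² = 0.24609375
Cov(P,Q) = -7.8125 − (-3.4375)(2.4375) = 0.56640625
Var(-P - Q) = (-1)²·5.37109375 + (-1)²·0.24609375 + 2·(-1)·(-1)·0.56640625 = 6.75

6.7500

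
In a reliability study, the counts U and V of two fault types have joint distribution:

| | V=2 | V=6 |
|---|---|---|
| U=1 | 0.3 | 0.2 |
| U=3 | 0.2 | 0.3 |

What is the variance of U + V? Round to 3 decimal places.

5.800

E[U] = 2,  E[V] = 4,  E[UV] = 8.4
Var(U) = 5 − (2)² = 1;  Var(V) = 20 − (4)² = 4
cov(U,V) = 8.4 − (2)(4) = 0.4
Var(U + V) = (1)²·1 + (1)²·4 + 2·(1)·(1)·0.4 = 5.8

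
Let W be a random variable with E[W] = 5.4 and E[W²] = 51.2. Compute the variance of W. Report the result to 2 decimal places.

var(W) = 51.2 − (5.4)² = 22.04

22.04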